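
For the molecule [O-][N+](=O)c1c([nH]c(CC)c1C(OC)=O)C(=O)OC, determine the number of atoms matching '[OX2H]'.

0

The query [OX2H] means: aliphatic oxygen with two connections, one of which is H — an -OH oxygen.
Check the 18 heavy atoms by environment: 1× n (aromatic, H1, X3) → no; 4× c (aromatic, H0, X3) → no; 1× N (charge +1, H0, X3) → no; 1× O (charge -1, H0, X1) → no; 3× O (H0, X1) → no; 1× C (H2, X4) → no; 3× C (H3, X4) → no; 2× C (H0, X3) → no; 2× O (H0, X2) → no.
No environment satisfies the query, so 0 matching atoms.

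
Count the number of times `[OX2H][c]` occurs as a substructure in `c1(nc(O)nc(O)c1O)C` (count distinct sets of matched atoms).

3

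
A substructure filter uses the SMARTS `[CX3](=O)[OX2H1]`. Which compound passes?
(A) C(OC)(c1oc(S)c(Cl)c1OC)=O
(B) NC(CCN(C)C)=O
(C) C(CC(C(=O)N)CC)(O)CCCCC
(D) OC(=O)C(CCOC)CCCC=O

D

[CX3](=O)[OX2H1] describes an sp2 carbon double-bonded to O and single-bonded to an -OH oxygen (a carboxylic acid).
(A) has a methyl-ester group (-C(=O)OCH3) but the singly-bonded O has no H (OX2H0, not OX2H1).
(B) has a primary amide (-C(=O)NH2) but the carbonyl is bonded to N, not to an -OH oxygen.
(C) has a primary amide (-C(=O)NH2) but the carbonyl is bonded to N, not to an -OH oxygen.
(D) contains a carboxylic acid group (-C(=O)OH), which satisfies every atom and bond constraint.
So the answer is (D).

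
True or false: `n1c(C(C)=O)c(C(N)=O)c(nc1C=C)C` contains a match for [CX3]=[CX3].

True

The pattern [CX3]=[CX3] describes a non-aromatic C=C double bond between two sp2 carbons — an alkene.
The molecule carries a vinyl group (-CH=CH2), whose atoms satisfy every constraint of the query, so the pattern matches.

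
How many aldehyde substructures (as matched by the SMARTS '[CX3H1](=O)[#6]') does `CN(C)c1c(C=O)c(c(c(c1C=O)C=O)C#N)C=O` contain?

4

[CX3H1](=O)[#6] is the SMARTS for an aldehyde: an sp2 carbon with one H, double-bonded to O and single-bonded to carbon.
The molecule carries 4 separate instances of an aldehyde (-CHO) meeting every constraint; each maps to a distinct set of atoms, giving 4 matches.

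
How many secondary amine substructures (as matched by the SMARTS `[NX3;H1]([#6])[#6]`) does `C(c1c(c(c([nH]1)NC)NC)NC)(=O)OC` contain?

[NX3;H1]([#6])[#6] is the SMARTS for a secondary amine: a trivalent nitrogen with one H, bonded to two carbons.
The molecule carries 3 separate instances of an N-methylamino group (-NHCH3) meeting every constraint; each maps to a distinct set of atoms, giving 3 matches.

3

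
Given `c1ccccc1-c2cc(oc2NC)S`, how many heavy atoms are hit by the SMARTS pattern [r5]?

5

The query [r5] means: r5 matches atoms in a five-membered ring.
Check the 14 heavy atoms by environment: 1× o (aromatic, in 5-ring) → match; 4× c (aromatic, in 5-ring) → match; 6× c (aromatic, in 6-ring) → no; 1× S (acyclic) → no; 1× N (acyclic) → no; 1× C (acyclic) → no.
Summing the matching environments: 1 + 4 = 5 matching atoms.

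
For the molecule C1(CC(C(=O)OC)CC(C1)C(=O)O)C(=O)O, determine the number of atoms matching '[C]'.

10

The query [C] means: uppercase C matches aliphatic (non-aromatic) carbon only.
Check the 16 heavy atoms by environment: 10× C → match; 6× O → no.
That gives 10 matching atoms.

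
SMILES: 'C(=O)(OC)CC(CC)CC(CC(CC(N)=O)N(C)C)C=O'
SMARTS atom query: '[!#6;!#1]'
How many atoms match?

6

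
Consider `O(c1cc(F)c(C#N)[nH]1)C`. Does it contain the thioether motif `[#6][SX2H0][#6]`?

The pattern [#6][SX2H0][#6] describes an aliphatic sulfur bridging two carbons with no H on the sulfur — a thioether.
The closest candidate here is a methoxy ether (-OCH3), but the bridging atom is O, not S. No other fragment satisfies the full query, so there is no match.

No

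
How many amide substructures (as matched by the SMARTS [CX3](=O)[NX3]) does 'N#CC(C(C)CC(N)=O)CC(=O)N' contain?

2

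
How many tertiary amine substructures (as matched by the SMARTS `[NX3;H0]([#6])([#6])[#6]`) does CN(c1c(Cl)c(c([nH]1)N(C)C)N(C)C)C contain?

3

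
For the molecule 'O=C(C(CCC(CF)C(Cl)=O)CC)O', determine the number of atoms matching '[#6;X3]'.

The query [#6;X3] means: any carbon (aromatic or not) with three total connections.
Check the 14 heavy atoms by environment: 7× C (X4) → no; 1× F (X1) → no; 2× C (X3) → match; 2× O (X1) → no; 1× O (X2) → no; 1× Cl (X1) → no.
That gives 2 matching atoms.

2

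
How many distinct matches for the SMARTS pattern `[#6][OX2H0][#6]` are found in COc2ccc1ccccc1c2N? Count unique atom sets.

[#6][OX2H0][#6] is the SMARTS for an ether: an aliphatic oxygen bridging two carbons with no H on the oxygen.
Exactly one fragment in the molecule meets all constraints, giving 1 match.

1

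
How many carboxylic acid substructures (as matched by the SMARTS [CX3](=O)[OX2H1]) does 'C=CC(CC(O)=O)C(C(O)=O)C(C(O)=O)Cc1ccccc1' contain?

[CX3](=O)[OX2H1] is the SMARTS for a carboxylic acid: an sp2 carbon double-bonded to O and single-bonded to an -OH oxygen.
The molecule carries 3 separate instances of a carboxylic acid group (-C(=O)OH) meeting every constraint; each maps to a distinct set of atoms, giving 3 matches.

3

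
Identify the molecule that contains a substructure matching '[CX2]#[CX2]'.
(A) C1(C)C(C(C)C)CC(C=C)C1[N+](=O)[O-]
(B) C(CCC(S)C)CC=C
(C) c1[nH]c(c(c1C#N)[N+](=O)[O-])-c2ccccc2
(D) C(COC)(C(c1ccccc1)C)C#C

D

[CX2]#[CX2] describes a carbon-carbon triple bond (an alkyne).
(A) has a vinyl group (-CH=CH2) but the C=C is a double bond; both carbons are CX3, not CX2.
(B) has a vinyl group (-CH=CH2) but the C=C is a double bond; both carbons are CX3, not CX2.
(C) has a nitrile (-C#N) but the triple bond is C#N, not C#C.
(D) contains an ethynyl group (-C#CH), which satisfies every atom and bond constraint.
So the answer is (D).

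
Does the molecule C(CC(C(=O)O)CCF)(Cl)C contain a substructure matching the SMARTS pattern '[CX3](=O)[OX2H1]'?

The pattern [CX3](=O)[OX2H1] describes an sp2 carbon double-bonded to O and single-bonded to an -OH oxygen — a carboxylic acid.
The molecule carries a carboxylic acid group (-C(=O)OH), whose atoms satisfy every constraint of the query, so the pattern matches.

Yes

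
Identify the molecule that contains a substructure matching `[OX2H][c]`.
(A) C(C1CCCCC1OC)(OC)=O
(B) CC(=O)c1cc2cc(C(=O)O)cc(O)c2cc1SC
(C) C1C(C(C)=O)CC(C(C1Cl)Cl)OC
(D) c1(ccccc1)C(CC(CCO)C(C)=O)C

B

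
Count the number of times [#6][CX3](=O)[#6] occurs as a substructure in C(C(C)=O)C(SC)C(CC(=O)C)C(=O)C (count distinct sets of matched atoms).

3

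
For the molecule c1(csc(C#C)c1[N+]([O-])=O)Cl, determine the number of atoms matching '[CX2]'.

The query [CX2] means: C with X2: aliphatic carbon with exactly 2 total connections.
Check the 11 heavy atoms by environment: 1× s (aromatic, X2) → no; 4× c (aromatic, X3) → no; 1× Cl (X1) → no; 1× N (charge +1, X3) → no; 1× O (charge -1, X1) → no; 1× O (X1) → no; 2× C (X2) → match.
That gives 2 matching atoms.

2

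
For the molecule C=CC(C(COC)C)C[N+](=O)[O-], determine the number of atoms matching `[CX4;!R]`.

The query [CX4;!R] means: aliphatic carbon with four total connections, not in a ring.
Check the 12 heavy atoms by environment: 6× C (X4, acyclic) → match; 1× N (charge +1, X3, acyclic) → no; 1× O (charge -1, X1, acyclic) → no; 1× O (X1, acyclic) → no; 2× C (X3, acyclic) → no; 1× O (X2, acyclic) → no.
That gives 6 matching atoms.

6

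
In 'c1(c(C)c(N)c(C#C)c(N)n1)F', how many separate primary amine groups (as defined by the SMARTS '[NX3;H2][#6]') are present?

2

[NX3;H2][#6] is the SMARTS for a primary amine: a trivalent nitrogen with two H attached to carbon.
The molecule carries 2 separate instances of a primary amino group (-NH2) meeting every constraint; each maps to a distinct set of atoms, giving 2 matches.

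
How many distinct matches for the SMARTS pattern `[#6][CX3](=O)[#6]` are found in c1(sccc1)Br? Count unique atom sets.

0

[#6][CX3](=O)[#6] is the SMARTS for a ketone: a carbonyl carbon (no H) flanked by two carbons.
No fragment in the molecule satisfies every constraint, giving 0 matches.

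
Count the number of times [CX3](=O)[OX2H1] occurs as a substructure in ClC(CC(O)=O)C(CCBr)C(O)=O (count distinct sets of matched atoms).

2

[CX3](=O)[OX2H1] is the SMARTS for a carboxylic acid: an sp2 carbon double-bonded to O and single-bonded to an -OH oxygen.
The molecule carries 2 separate instances of a carboxylic acid group (-C(=O)OH) meeting every constraint; each maps to a distinct set of atoms, giving 2 matches.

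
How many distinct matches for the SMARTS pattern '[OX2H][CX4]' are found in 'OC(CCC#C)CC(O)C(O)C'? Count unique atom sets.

[OX2H][CX4] is the SMARTS for an aliphatic alcohol: a hydroxyl oxygen bound to an sp3 (X4) carbon.
The molecule carries 3 separate instances of a hydroxyl group (-OH) meeting every constraint; each maps to a distinct set of atoms, giving 3 matches.

3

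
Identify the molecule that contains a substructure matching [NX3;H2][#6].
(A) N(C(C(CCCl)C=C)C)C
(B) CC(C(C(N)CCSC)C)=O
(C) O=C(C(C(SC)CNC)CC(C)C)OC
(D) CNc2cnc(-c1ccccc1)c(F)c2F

B

[NX3;H2][#6] describes a trivalent nitrogen with two H attached to carbon (a primary amine).
(A) has an N-methylamino group (-NHCH3) but the nitrogen bears two carbons and only one H (H1), not H2.
(B) contains a primary amino group (-NH2), which satisfies every atom and bond constraint.
(C) has an N-methylamino group (-NHCH3) but the nitrogen bears two carbons and only one H (H1), not H2.
(D) has an N-methylamino group (-NHCH3) but the nitrogen bears two carbons and only one H (H1), not H2.
So the answer is (B).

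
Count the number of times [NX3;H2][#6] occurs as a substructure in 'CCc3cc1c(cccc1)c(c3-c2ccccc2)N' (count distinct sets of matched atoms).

1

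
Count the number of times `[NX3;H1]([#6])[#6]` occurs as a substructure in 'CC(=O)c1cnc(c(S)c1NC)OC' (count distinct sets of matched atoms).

1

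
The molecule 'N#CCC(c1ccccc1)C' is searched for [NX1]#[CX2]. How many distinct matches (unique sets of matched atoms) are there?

1

[NX1]#[CX2] is the SMARTS for a nitrile: a nitrogen triple-bonded to a two-connected carbon.
Exactly one fragment in the molecule meets all constraints, giving 1 match.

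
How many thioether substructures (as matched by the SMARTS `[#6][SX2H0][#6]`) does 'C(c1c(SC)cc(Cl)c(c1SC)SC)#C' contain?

3

[#6][SX2H0][#6] is the SMARTS for a thioether: an aliphatic sulfur bridging two carbons with no H on the sulfur.
The molecule carries 3 separate instances of a methylthio ether (-SCH3) meeting every constraint; each maps to a distinct set of atoms, giving 3 matches.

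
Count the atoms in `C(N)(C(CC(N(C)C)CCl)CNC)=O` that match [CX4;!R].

8

The query [CX4;!R] means: aliphatic carbon with four total connections, not in a ring.
Check the 14 heavy atoms by environment: 8× C (X4, acyclic) → match; 3× N (X3, acyclic) → no; 1× Cl (X1, acyclic) → no; 1× C (X3, acyclic) → no; 1× O (X1, acyclic) → no.
That gives 8 matching atoms.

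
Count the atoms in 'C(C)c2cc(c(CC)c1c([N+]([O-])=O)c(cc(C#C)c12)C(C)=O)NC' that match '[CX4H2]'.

2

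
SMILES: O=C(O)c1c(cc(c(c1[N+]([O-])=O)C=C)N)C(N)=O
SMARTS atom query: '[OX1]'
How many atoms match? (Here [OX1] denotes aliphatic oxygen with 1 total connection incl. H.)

4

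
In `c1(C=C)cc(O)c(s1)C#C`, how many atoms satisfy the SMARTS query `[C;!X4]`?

4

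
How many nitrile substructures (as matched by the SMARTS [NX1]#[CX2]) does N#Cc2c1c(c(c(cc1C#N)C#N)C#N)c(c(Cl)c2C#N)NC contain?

5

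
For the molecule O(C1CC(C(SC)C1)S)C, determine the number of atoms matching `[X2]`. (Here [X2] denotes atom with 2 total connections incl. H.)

The query [X2] means: any atom with exactly two total connections (bonds + H).
Check the 10 heavy atoms by environment: 7× C (X4) → no; 1× O (X2) → match; 2× S (X2) → match.
Summing the matching environments: 1 + 2 = 3 matching atoms.

3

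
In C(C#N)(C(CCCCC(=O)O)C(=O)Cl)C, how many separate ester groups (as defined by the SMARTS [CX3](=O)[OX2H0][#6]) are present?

0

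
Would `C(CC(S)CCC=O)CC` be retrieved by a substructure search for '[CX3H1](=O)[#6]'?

Yes

The pattern [CX3H1](=O)[#6] describes an sp2 carbon with one H, double-bonded to O and single-bonded to carbon — an aldehyde.
The molecule carries an aldehyde (-CHO), whose atoms satisfy every constraint of the query, so the pattern matches.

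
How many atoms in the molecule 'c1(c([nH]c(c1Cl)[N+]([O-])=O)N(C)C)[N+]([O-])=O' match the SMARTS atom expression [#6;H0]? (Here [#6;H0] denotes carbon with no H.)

4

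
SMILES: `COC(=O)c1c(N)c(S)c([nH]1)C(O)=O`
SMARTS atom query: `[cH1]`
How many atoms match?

Check the 14 heavy atoms by environment: 1× n (aromatic, H1) → no; 4× c (aromatic, H0) → no; 2× C (H0) → no; 3× O (H0) → no; 1× C (H3) → no; 1× O (H1) → no; 1× S (H1) → no; 1× N (H2) → no.
No environment satisfies the query, so 0 matching atoms.

0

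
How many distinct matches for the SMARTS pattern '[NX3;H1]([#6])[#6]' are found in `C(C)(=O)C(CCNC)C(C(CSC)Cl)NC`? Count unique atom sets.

[NX3;H1]([#6])[#6] is the SMARTS for a secondary amine: a trivalent nitrogen with one H, bonded to two carbons.
The molecule carries 2 separate instances of an N-methylamino group (-NHCH3) meeting every constraint; each maps to a distinct set of atoms, giving 2 matches.

2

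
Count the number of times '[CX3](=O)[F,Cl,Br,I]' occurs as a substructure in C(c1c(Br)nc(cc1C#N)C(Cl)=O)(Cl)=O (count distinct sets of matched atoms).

2

[CX3](=O)[F,Cl,Br,I] is the SMARTS for an acyl halide: a carbonyl carbon bonded to a halogen.
The molecule carries 2 separate instances of an acyl chloride (-C(=O)Cl) meeting every constraint; each maps to a distinct set of atoms, giving 2 matches.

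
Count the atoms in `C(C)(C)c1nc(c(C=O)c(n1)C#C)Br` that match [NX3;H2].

Check the 14 heavy atoms by environment: 2× n (aromatic, H0, X2) → no; 4× c (aromatic, H0, X3) → no; 1× C (H1, X3) → no; 1× O (H0, X1) → no; 1× Br (H0, X1) → no; 1× C (H0, X2) → no; 1× C (H1, X2) → no; 1× C (H1, X4) → no; 2× C (H3, X4) → no.
No environment satisfies the query, so 0 matching atoms.

0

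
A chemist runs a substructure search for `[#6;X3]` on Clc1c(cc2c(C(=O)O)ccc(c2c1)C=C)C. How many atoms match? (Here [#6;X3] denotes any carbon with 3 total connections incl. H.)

Check the 17 heavy atoms by environment: 10× c (aromatic, X3) → match; 3× C (X3) → match; 1× O (X1) → no; 1× O (X2) → no; 1× C (X4) → no; 1× Cl (X1) → no.
Summing the matching environments: 10 + 3 = 13 matching atoms.

13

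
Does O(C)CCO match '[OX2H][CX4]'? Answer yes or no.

Yes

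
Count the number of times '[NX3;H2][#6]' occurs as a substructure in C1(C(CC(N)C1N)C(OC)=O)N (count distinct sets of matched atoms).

3

[NX3;H2][#6] is the SMARTS for a primary amine: a trivalent nitrogen with two H attached to carbon.
The molecule carries 3 separate instances of a primary amino group (-NH2) meeting every constraint; each maps to a distinct set of atoms, giving 3 matches.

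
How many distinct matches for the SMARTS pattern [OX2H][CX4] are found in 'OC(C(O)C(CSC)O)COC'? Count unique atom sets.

[OX2H][CX4] is the SMARTS for an aliphatic alcohol: a hydroxyl oxygen bound to an sp3 (X4) carbon.
The molecule carries 3 separate instances of a hydroxyl group (-OH) meeting every constraint; each maps to a distinct set of atoms, giving 3 matches.

3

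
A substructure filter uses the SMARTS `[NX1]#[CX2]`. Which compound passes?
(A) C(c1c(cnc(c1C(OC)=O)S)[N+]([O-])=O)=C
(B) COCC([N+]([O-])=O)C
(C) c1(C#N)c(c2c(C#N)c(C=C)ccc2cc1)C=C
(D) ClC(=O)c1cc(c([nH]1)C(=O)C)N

C

[NX1]#[CX2] describes a nitrogen triple-bonded to a two-connected carbon (a nitrile).
(A) has a nitro group (-[N+](=O)[O-]) but there is no C#N triple bond.
(B) has a nitro group (-[N+](=O)[O-]) but there is no C#N triple bond.
(C) contains a nitrile (-C#N), which satisfies every atom and bond constraint.
(D) has a primary amino group (-NH2) but the nitrogen is NX3 (three connections), not NX1 triple-bonded.
So the answer is (C).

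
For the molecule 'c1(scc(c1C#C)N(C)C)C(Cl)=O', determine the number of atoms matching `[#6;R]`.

4

The query [#6;R] means: carbon that is part of a ring.
Check the 13 heavy atoms by environment: 1× s (aromatic, in 5-ring) → no; 4× c (aromatic, in 5-ring) → match; 5× C (acyclic) → no; 1× O (acyclic) → no; 1× Cl (acyclic) → no; 1× N (acyclic) → no.
That gives 4 matching atoms.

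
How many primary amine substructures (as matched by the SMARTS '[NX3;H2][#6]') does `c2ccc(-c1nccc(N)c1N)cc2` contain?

2

[NX3;H2][#6] is the SMARTS for a primary amine: a trivalent nitrogen with two H attached to carbon.
The molecule carries 2 separate instances of a primary amino group (-NH2) meeting every constraint; each maps to a distinct set of atoms, giving 2 matches.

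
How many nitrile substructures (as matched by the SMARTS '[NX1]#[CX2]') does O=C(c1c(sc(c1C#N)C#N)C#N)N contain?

3

[NX1]#[CX2] is the SMARTS for a nitrile: a nitrogen triple-bonded to a two-connected carbon.
The molecule carries 3 separate instances of a nitrile (-C#N) meeting every constraint; each maps to a distinct set of atoms, giving 3 matches.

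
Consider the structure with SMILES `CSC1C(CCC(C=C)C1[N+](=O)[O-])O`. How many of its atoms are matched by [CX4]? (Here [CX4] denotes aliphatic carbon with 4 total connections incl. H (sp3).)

7

The query [CX4] means: C with X4: aliphatic carbon with exactly 4 total connections (bonds + H).
Check the 14 heavy atoms by environment: 7× C (X4) → match; 2× C (X3) → no; 1× N (charge +1, X3) → no; 1× O (charge -1, X1) → no; 1× O (X1) → no; 1× S (X2) → no; 1× O (X2) → no.
That gives 7 matching atoms.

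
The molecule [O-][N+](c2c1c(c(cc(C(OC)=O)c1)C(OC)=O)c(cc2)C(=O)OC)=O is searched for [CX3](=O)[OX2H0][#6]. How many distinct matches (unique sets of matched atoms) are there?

3

[CX3](=O)[OX2H0][#6] is the SMARTS for an ester: a carbonyl carbon bonded to an oxygen that is itself bonded to carbon (no H on that O).
The molecule carries 3 separate instances of a methyl-ester group (-C(=O)OCH3) meeting every constraint; each maps to a distinct set of atoms, giving 3 matches.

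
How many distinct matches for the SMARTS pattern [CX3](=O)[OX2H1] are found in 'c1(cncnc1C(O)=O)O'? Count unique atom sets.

1

[CX3](=O)[OX2H1] is the SMARTS for a carboxylic acid: an sp2 carbon double-bonded to O and single-bonded to an -OH oxygen.
Exactly one fragment in the molecule meets all constraints, giving 1 match.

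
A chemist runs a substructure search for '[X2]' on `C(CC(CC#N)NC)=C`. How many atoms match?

1

The query [X2] means: any atom with exactly two total connections (bonds + H).
Check the 9 heavy atoms by environment: 4× C (X4) → no; 1× N (X3) → no; 2× C (X3) → no; 1× C (X2) → match; 1× N (X1) → no.
That gives 1 matching atom.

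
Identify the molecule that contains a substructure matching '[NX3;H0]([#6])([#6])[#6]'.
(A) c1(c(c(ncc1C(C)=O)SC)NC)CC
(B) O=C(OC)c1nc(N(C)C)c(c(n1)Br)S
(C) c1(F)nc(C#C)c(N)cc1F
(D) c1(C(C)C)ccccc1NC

B

[NX3;H0]([#6])([#6])[#6] describes a trivalent nitrogen with no H, bonded to three carbons (a tertiary amine).
(A) has an N-methylamino group (-NHCH3) but the nitrogen still has one H (H1), not H0.
(B) contains a dimethylamino group (-N(CH3)2), which satisfies every atom and bond constraint.
(C) has a primary amino group (-NH2) but the nitrogen has H2, not H0 with three carbons.
(D) has an N-methylamino group (-NHCH3) but the nitrogen still has one H (H1), not H0.
So the answer is (B).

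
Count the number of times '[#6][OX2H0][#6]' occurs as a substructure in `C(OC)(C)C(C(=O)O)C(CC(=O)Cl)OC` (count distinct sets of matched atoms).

2

[#6][OX2H0][#6] is the SMARTS for an ether: an aliphatic oxygen bridging two carbons with no H on the oxygen.
The molecule carries 2 separate instances of a methoxy ether (-OCH3) meeting every constraint; each maps to a distinct set of atoms, giving 2 matches.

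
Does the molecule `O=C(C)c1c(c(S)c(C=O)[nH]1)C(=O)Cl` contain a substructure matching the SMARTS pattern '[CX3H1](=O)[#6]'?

Yes

The pattern [CX3H1](=O)[#6] describes an sp2 carbon with one H, double-bonded to O and single-bonded to carbon — an aldehyde.
The molecule carries an aldehyde (-CHO), whose atoms satisfy every constraint of the query, so the pattern matches.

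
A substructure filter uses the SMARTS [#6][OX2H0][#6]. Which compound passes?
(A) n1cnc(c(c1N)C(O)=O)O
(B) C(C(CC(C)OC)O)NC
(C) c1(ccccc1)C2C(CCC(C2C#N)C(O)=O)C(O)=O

[#6][OX2H0][#6] describes an aliphatic oxygen bridging two carbons with no H on the oxygen (an ether).
(A) has a hydroxyl group (-OH) but the oxygen has H1, not H0 bridging two carbons.
(B) contains a methoxy ether (-OCH3), which satisfies every atom and bond constraint.
(C) has a carboxylic acid group (-C(=O)OH) but the -OH oxygen has H1; the =O is OX1, not OX2.
So the answer is (B).

B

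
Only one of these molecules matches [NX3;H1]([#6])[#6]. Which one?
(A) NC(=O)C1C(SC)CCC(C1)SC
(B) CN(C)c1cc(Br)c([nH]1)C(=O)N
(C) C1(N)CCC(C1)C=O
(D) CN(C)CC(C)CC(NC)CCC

[NX3;H1]([#6])[#6] describes a trivalent nitrogen with one H, bonded to two carbons (a secondary amine).
(A) has a primary amide (-C(=O)NH2) but the -C(=O)NH2 nitrogen has H2, not H1.
(B) has a dimethylamino group (-N(CH3)2) but the nitrogen has H0, not H1.
(C) has a primary amino group (-NH2) but the nitrogen has H2 and only one carbon neighbour.
(D) contains an N-methylamino group (-NHCH3), which satisfies every atom and bond constraint.
So the answer is (D).

D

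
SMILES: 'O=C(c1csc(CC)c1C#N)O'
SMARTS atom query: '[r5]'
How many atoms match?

Check the 12 heavy atoms by environment: 1× s (aromatic, in 5-ring) → match; 4× c (aromatic, in 5-ring) → match; 4× C (acyclic) → no; 2× O (acyclic) → no; 1× N (acyclic) → no.
Summing the matching environments: 1 + 4 = 5 matching atoms.

5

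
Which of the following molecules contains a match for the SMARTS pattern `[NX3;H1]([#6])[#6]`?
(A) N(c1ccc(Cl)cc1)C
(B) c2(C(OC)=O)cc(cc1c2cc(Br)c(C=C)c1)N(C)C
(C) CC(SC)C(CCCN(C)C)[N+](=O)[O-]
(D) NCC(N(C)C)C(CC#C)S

[NX3;H1]([#6])[#6] describes a trivalent nitrogen with one H, bonded to two carbons (a secondary amine).
(A) contains an N-methylamino group (-NHCH3), which satisfies every atom and bond constraint.
(B) has a dimethylamino group (-N(CH3)2) but the nitrogen has H0, not H1.
(C) has a dimethylamino group (-N(CH3)2) but the nitrogen has H0, not H1.
(D) has a dimethylamino group (-N(CH3)2) but the nitrogen has H0, not H1.
So the answer is (A).

A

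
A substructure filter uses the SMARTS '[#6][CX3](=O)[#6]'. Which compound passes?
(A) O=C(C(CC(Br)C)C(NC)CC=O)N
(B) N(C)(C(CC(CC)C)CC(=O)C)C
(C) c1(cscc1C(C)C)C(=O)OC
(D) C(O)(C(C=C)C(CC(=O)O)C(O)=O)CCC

B

[#6][CX3](=O)[#6] describes a carbonyl carbon (no H) flanked by two carbons (a ketone).
(A) has an aldehyde (-CHO) but the carbonyl carbon has H1, so it is not flanked by two carbons.
(B) contains an acetyl/ketone group (-C(=O)CH3), which satisfies every atom and bond constraint.
(C) has a methyl-ester group (-C(=O)OCH3) but one neighbour of the carbonyl carbon is O, not C.
(D) has a carboxylic acid group (-C(=O)OH) but one neighbour of the carbonyl carbon is O, not C.
So the answer is (B).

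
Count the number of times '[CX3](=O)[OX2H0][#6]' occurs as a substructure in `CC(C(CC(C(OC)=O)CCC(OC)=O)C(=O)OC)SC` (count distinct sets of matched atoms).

3

[CX3](=O)[OX2H0][#6] is the SMARTS for an ester: a carbonyl carbon bonded to an oxygen that is itself bonded to carbon (no H on that O).
The molecule carries 3 separate instances of a methyl-ester group (-C(=O)OCH3) meeting every constraint; each maps to a distinct set of atoms, giving 3 matches.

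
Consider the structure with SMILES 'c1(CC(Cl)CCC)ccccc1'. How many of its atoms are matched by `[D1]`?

2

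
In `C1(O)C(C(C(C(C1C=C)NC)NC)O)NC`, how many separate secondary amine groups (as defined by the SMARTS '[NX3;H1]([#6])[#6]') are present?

3

[NX3;H1]([#6])[#6] is the SMARTS for a secondary amine: a trivalent nitrogen with one H, bonded to two carbons.
The molecule carries 3 separate instances of an N-methylamino group (-NHCH3) meeting every constraint; each maps to a distinct set of atoms, giving 3 matches.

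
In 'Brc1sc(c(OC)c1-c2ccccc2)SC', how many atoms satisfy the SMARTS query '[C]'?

2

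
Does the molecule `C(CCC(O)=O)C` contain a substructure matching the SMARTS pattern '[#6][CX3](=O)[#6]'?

The pattern [#6][CX3](=O)[#6] describes a carbonyl carbon (no H) flanked by two carbons — a ketone.
The closest candidate here is a carboxylic acid group (-C(=O)OH), but one neighbour of the carbonyl carbon is O, not C. No other fragment satisfies the full query, so there is no match.

No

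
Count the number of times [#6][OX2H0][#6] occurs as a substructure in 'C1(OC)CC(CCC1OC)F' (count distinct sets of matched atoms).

[#6][OX2H0][#6] is the SMARTS for an ether: an aliphatic oxygen bridging two carbons with no H on the oxygen.
The molecule carries 2 separate instances of a methoxy ether (-OCH3) meeting every constraint; each maps to a distinct set of atoms, giving 2 matches.

2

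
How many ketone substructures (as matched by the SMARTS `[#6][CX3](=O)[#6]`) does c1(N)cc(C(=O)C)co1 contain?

1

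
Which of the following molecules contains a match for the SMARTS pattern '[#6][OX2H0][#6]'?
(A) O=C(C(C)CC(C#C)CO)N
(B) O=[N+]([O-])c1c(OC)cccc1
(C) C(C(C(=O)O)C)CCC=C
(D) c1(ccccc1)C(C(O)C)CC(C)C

B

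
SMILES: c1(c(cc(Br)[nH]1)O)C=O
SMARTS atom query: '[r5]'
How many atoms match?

5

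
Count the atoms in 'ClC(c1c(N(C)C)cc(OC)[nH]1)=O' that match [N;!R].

The query [N;!R] means: aliphatic nitrogen not in a ring.
Check the 13 heavy atoms by environment: 1× n (aromatic, in 5-ring) → no; 4× c (aromatic, in 5-ring) → no; 1× N (acyclic) → match; 4× C (acyclic) → no; 2× O (acyclic) → no; 1× Cl (acyclic) → no.
That gives 1 matching atom.

1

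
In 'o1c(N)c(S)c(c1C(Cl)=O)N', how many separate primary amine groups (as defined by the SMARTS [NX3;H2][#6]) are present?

2

[NX3;H2][#6] is the SMARTS for a primary amine: a trivalent nitrogen with two H attached to carbon.
The molecule carries 2 separate instances of a primary amino group (-NH2) meeting every constraint; each maps to a distinct set of atoms, giving 2 matches.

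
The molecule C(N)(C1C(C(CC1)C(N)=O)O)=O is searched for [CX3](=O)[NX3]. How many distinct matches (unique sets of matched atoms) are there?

2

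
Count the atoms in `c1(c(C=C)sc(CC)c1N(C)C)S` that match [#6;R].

4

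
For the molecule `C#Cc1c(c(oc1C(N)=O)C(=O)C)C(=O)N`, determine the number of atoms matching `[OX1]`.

3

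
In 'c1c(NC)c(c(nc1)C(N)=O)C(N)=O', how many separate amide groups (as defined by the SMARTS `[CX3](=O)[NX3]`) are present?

[CX3](=O)[NX3] is the SMARTS for an amide: a carbonyl carbon bonded to a trivalent nitrogen.
The molecule carries 2 separate instances of a primary amide (-C(=O)NH2) meeting every constraint; each maps to a distinct set of atoms, giving 2 matches.

2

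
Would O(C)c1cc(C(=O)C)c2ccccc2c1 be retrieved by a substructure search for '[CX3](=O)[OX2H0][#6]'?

No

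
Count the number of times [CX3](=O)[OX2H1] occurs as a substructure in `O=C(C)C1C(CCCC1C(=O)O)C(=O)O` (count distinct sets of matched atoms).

2

[CX3](=O)[OX2H1] is the SMARTS for a carboxylic acid: an sp2 carbon double-bonded to O and single-bonded to an -OH oxygen.
The molecule carries 2 separate instances of a carboxylic acid group (-C(=O)OH) meeting every constraint; each maps to a distinct set of atoms, giving 2 matches.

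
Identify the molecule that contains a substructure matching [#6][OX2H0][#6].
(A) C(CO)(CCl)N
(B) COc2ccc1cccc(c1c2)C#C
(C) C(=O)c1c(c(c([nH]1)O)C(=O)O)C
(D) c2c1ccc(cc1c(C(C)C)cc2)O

[#6][OX2H0][#6] describes an aliphatic oxygen bridging two carbons with no H on the oxygen (an ether).
(A) has a hydroxyl group (-OH) but the oxygen has H1, not H0 bridging two carbons.
(B) contains a methoxy ether (-OCH3), which satisfies every atom and bond constraint.
(C) has a carboxylic acid group (-C(=O)OH) but the -OH oxygen has H1; the =O is OX1, not OX2.
(D) has a hydroxyl group (-OH) but the oxygen has H1, not H0 bridging two carbons.
So the answer is (B).

B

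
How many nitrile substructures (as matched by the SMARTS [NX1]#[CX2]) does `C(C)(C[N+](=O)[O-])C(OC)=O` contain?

[NX1]#[CX2] is the SMARTS for a nitrile: a nitrogen triple-bonded to a two-connected carbon.
The molecule has a nitro group (-[N+](=O)[O-]), but there is no C#N triple bond; nothing else fits, so there are 0 matches.

0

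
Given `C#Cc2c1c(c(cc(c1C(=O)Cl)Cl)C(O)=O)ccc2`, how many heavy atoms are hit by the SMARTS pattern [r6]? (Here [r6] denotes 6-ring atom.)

10

The query [r6] means: r6 matches atoms in a six-membered ring.
Check the 19 heavy atoms by environment: 10× c (aromatic, in 6-ring) → match; 4× C (acyclic) → no; 3× O (acyclic) → no; 2× Cl (acyclic) → no.
That gives 10 matching atoms.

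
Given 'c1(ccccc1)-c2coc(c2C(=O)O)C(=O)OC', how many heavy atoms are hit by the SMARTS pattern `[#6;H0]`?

Check the 18 heavy atoms by environment: 1× o (aromatic, H0) → no; 4× c (aromatic, H0) → match; 6× c (aromatic, H1) → no; 2× C (H0) → match; 3× O (H0) → no; 1× O (H1) → no; 1× C (H3) → no.
Summing the matching environments: 4 + 2 = 6 matching atoms.

6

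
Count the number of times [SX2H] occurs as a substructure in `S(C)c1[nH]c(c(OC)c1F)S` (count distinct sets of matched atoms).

[SX2H] is the SMARTS for a thiol: an aliphatic sulfur with two connections, one being H.
Exactly one fragment in the molecule meets all constraints, giving 1 match.

1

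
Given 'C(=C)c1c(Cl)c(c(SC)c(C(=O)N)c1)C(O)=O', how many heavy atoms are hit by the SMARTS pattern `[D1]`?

7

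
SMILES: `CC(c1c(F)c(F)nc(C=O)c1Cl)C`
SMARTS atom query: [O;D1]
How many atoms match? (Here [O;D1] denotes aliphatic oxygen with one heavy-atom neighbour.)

1

Check the 14 heavy atoms by environment: 1× n (aromatic, D2) → no; 5× c (aromatic, D3) → no; 1× C (D3) → no; 2× C (D1) → no; 2× F (D1) → no; 1× C (D2) → no; 1× O (D1) → match; 1× Cl (D1) → no.
That gives 1 matching atom.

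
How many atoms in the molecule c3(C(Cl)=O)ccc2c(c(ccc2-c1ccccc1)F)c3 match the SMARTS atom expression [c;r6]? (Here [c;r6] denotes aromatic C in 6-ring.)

16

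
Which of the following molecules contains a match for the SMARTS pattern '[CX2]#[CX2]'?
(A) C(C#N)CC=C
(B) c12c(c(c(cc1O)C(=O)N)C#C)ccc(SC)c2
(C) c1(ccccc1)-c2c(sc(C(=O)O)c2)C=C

[CX2]#[CX2] describes a carbon-carbon triple bond (an alkyne).
(A) has a nitrile (-C#N) but the triple bond is C#N, not C#C.
(B) contains an ethynyl group (-C#CH), which satisfies every atom and bond constraint.
(C) has a vinyl group (-CH=CH2) but the C=C is a double bond; both carbons are CX3, not CX2.
So the answer is (B).

B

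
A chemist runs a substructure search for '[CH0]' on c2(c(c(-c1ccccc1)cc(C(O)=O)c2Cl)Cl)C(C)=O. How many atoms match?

2

The query [CH0] means: aliphatic carbon with no attached hydrogen.
Check the 20 heavy atoms by environment: 6× c (aromatic, H0) → no; 6× c (aromatic, H1) → no; 2× Cl (H0) → no; 2× C (H0) → match; 2× O (H0) → no; 1× C (H3) → no; 1× O (H1) → no.
That gives 2 matching atoms.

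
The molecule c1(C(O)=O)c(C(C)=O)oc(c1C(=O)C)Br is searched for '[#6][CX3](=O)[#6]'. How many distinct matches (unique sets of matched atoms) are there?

2

[#6][CX3](=O)[#6] is the SMARTS for a ketone: a carbonyl carbon (no H) flanked by two carbons.
The molecule carries 2 separate instances of an acetyl/ketone group (-C(=O)CH3) meeting every constraint; each maps to a distinct set of atoms, giving 2 matches.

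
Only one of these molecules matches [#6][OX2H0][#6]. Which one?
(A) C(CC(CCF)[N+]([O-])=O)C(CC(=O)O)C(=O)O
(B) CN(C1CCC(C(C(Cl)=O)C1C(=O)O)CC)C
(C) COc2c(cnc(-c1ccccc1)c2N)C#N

C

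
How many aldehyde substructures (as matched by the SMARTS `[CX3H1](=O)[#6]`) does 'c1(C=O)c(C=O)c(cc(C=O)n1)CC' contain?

3

[CX3H1](=O)[#6] is the SMARTS for an aldehyde: an sp2 carbon with one H, double-bonded to O and single-bonded to carbon.
The molecule carries 3 separate instances of an aldehyde (-CHO) meeting every constraint; each maps to a distinct set of atoms, giving 3 matches.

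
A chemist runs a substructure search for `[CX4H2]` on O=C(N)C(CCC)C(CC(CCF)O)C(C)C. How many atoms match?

The query [CX4H2] means: sp3 carbon (X4) with exactly two hydrogens.
Check the 17 heavy atoms by environment: 5× C (H2, X4) → match; 4× C (H1, X4) → no; 1× F (H0, X1) → no; 1× O (H1, X2) → no; 1× C (H0, X3) → no; 1× O (H0, X1) → no; 1× N (H2, X3) → no; 3× C (H3, X4) → no.
That gives 5 matching atoms.

5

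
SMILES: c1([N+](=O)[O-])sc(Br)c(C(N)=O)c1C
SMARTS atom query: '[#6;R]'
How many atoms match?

4

The query [#6;R] means: carbon that is part of a ring.
Check the 13 heavy atoms by environment: 1× s (aromatic, in 5-ring) → no; 4× c (aromatic, in 5-ring) → match; 2× C (acyclic) → no; 2× O (acyclic) → no; 1× N (acyclic) → no; 1× N (charge +1, acyclic) → no; 1× O (charge -1, acyclic) → no; 1× Br (acyclic) → no.
That gives 4 matching atoms.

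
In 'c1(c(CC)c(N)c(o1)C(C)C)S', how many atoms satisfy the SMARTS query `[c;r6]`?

0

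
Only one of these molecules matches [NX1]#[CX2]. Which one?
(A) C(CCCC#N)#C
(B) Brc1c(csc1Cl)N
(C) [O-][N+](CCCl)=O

A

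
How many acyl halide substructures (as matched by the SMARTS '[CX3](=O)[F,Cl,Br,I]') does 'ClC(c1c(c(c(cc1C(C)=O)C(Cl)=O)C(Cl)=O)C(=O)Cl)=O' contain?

4

[CX3](=O)[F,Cl,Br,I] is the SMARTS for an acyl halide: a carbonyl carbon bonded to a halogen.
The molecule carries 4 separate instances of an acyl chloride (-C(=O)Cl) meeting every constraint; each maps to a distinct set of atoms, giving 4 matches.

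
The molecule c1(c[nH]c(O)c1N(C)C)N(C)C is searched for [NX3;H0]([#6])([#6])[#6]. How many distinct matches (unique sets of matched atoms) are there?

[NX3;H0]([#6])([#6])[#6] is the SMARTS for a tertiary amine: a trivalent nitrogen with no H, bonded to three carbons.
The molecule carries 2 separate instances of a dimethylamino group (-N(CH3)2) meeting every constraint; each maps to a distinct set of atoms, giving 2 matches.

2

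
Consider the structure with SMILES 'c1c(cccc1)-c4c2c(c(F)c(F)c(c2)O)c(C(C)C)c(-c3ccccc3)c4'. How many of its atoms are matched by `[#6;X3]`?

22

The query [#6;X3] means: any carbon (aromatic or not) with three total connections.
Check the 28 heavy atoms by environment: 22× c (aromatic, X3) → match; 3× C (X4) → no; 1× O (X2) → no; 2× F (X1) → no.
That gives 22 matching atoms.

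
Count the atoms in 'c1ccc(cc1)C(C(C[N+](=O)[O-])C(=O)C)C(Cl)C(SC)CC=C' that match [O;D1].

The query [O;D1] means: aliphatic oxygen bonded to exactly one heavy atom.
Check the 23 heavy atoms by environment: 3× C (D2) → no; 5× C (D3) → no; 2× O (D1) → match; 3× C (D1) → no; 1× N (charge +1, D3) → no; 1× O (charge -1, D1) → match; 1× S (D2) → no; 1× c (aromatic, D3) → no; 5× c (aromatic, D2) → no; 1× Cl (D1) → no.
Summing the matching environments: 2 + 1 = 3 matching atoms.

3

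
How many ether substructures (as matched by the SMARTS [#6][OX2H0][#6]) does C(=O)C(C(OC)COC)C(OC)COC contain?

[#6][OX2H0][#6] is the SMARTS for an ether: an aliphatic oxygen bridging two carbons with no H on the oxygen.
The molecule carries 4 separate instances of a methoxy ether (-OCH3) meeting every constraint; each maps to a distinct set of atoms, giving 4 matches.

4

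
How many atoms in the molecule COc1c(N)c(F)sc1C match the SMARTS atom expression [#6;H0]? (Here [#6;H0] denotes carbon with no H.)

4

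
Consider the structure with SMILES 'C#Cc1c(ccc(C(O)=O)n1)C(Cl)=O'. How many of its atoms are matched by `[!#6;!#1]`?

The query [!#6;!#1] means: not carbon and not hydrogen — any heteroatom.
Check the 14 heavy atoms by environment: 1× n (aromatic) → match; 5× c (aromatic) → no; 4× C → no; 3× O → match; 1× Cl → match.
Summing the matching environments: 1 + 3 + 1 = 5 matching atoms.

5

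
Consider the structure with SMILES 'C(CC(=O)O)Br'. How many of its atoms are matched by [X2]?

1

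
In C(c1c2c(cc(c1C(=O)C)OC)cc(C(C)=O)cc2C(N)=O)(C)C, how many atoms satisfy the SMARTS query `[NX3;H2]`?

The query [NX3;H2] means: aliphatic N with 3 total connections, two of them H — an -NH2 nitrogen (amine or amide).
Check the 24 heavy atoms by environment: 7× c (aromatic, H0, X3) → no; 3× c (aromatic, H1, X3) → no; 3× C (H0, X3) → no; 3× O (H0, X1) → no; 5× C (H3, X4) → no; 1× N (H2, X3) → match; 1× C (H1, X4) → no; 1× O (H0, X2) → no.
That gives 1 matching atom.

1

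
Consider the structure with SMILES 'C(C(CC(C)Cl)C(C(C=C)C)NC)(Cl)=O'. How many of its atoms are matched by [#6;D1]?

4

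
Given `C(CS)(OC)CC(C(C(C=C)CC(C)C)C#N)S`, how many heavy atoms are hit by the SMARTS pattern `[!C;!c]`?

4

Check the 18 heavy atoms by environment: 14× C → no; 2× S → match; 1× O → match; 1× N → match.
Summing the matching environments: 2 + 1 + 1 = 4 matching atoms.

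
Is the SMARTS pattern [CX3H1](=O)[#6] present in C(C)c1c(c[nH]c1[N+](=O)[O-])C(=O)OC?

The pattern [CX3H1](=O)[#6] describes an sp2 carbon with one H, double-bonded to O and single-bonded to carbon — an aldehyde.
The closest candidate here is a methyl-ester group (-C(=O)OCH3), but the carbonyl carbon has H0, not H1. No other fragment satisfies the full query, so there is no match.

No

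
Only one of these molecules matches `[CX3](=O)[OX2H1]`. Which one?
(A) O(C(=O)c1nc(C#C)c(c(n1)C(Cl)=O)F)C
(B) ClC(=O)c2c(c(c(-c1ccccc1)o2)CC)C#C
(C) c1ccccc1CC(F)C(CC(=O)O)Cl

C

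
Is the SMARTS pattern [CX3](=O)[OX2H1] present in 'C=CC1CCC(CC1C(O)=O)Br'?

Yes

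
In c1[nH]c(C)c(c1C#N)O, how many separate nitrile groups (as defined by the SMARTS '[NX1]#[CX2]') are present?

[NX1]#[CX2] is the SMARTS for a nitrile: a nitrogen triple-bonded to a two-connected carbon.
Exactly one fragment in the molecule meets all constraints, giving 1 match.

1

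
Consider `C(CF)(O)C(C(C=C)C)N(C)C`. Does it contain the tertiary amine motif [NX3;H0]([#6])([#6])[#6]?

The pattern [NX3;H0]([#6])([#6])[#6] describes a trivalent nitrogen with no H, bonded to three carbons — a tertiary amine.
The molecule carries a dimethylamino group (-N(CH3)2), whose atoms satisfy every constraint of the query, so the pattern matches.

Yes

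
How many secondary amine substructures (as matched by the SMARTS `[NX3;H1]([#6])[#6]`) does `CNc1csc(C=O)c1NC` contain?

2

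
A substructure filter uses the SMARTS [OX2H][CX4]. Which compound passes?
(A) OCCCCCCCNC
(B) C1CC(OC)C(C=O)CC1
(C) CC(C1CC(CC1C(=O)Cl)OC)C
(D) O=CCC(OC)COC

A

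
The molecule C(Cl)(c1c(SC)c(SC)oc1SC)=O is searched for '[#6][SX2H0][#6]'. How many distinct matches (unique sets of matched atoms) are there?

3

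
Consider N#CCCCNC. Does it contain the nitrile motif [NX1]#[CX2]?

Yes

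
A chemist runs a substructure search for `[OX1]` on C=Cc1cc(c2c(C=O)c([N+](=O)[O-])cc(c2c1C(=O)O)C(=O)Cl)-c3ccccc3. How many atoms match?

5

Check the 29 heavy atoms by environment: 16× c (aromatic, X3) → no; 5× C (X3) → no; 4× O (X1) → match; 1× O (X2) → no; 1× Cl (X1) → no; 1× N (charge +1, X3) → no; 1× O (charge -1, X1) → match.
Summing the matching environments: 4 + 1 = 5 matching atoms.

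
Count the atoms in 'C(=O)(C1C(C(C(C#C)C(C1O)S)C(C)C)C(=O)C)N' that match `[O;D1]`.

3

The query [O;D1] means: aliphatic oxygen bonded to exactly one heavy atom.
Check the 19 heavy atoms by environment: 9× C (D3) → no; 3× O (D1) → match; 4× C (D1) → no; 1× C (D2) → no; 1× S (D1) → no; 1× N (D1) → no.
That gives 3 matching atoms.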